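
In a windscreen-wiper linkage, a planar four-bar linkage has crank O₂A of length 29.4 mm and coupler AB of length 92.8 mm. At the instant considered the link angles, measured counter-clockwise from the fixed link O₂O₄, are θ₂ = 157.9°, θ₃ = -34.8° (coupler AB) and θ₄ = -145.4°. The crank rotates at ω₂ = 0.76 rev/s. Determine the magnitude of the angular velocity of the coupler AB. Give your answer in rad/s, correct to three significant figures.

ω₂ = 4.775 rad/s (from 0.76 rev/s).
Differentiating the loop-closure r₂e^{iθ₂}+r₃e^{iθ₃}=r₁+r₄e^{iθ₄} gives r₂ω₂e^{iθ₂}+r₃ω₃e^{iθ₃}=r₄ω₄e^{iθ₄}.
Eliminating the other unknown: ω₃ = r₂ω₂ sin(θ₄−θ₂) / [r₃ sin(θ₃−θ₄)].
Numerator sine = +0.83581; denominator sine = +0.93606.
Result = 0.0294·4.775·(+0.83581) / (0.0928·(+0.93606)) = +1.3508 rad/s; magnitude 1.3508 rad/s.

1.35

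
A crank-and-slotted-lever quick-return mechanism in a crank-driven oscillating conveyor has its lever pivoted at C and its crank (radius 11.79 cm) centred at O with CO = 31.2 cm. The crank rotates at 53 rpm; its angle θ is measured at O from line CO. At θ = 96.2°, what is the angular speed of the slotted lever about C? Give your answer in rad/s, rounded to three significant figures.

ω = 5.55 rad/s (from 53 rpm).
Crank pin A relative to C: A = (d + r cosθ, r sinθ); lever angle φ = atan2(r sinθ, d + r cosθ).
Differentiating tanφ: φ̇ = rω(d cosθ + r)/(d² + r² + 2dr cosθ).
d² + r² + 2dr cosθ = |CA|² = 0.103299 m²;  d cosθ + r = +0.084204 m.
|ω_lever| = |0.1179·5.55·+0.084204| / 0.103299 = 0.5334 rad/s.

0.533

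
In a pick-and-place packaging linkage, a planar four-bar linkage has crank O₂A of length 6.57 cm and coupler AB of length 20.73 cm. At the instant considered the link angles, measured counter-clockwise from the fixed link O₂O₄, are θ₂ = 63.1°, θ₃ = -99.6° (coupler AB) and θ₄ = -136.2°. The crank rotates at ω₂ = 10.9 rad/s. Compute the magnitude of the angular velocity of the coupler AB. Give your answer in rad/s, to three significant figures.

1.92

ω₂ = 10.9 rad/s
Differentiating the loop-closure r₂e^{iθ₂}+r₃e^{iθ₃}=r₁+r₄e^{iθ₄} gives r₂ω₂e^{iθ₂}+r₃ω₃e^{iθ₃}=r₄ω₄e^{iθ₄}.
Eliminating the other unknown: ω₃ = r₂ω₂ sin(θ₄−θ₂) / [r₃ sin(θ₃−θ₄)].
Numerator sine = +0.33051; denominator sine = +0.59622.
Result = 0.0657·10.9·(+0.33051) / (0.2073·(+0.59622)) = +1.915 rad/s; magnitude 1.915 rad/s.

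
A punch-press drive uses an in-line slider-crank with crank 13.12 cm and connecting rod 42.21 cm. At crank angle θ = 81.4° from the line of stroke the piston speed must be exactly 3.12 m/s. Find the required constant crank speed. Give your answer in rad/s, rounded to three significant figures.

22.9

For an in-line slider-crank, |v_piston| = rω|sinθ|·[1 + r cosθ/√(L² − r² sin²θ)].
With r = 0.1312 m, L = 0.4221 m, θ = 81.4°: the bracketed kinematic factor |dx/dθ| = 0.13606 m.
ω = v/|dx/dθ| = 3.12/0.13606 = 22.931 rad/s.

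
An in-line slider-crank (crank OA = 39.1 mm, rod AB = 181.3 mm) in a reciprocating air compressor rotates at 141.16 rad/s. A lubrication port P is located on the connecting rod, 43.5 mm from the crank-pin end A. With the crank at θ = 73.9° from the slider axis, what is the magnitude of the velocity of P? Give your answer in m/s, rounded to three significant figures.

5.50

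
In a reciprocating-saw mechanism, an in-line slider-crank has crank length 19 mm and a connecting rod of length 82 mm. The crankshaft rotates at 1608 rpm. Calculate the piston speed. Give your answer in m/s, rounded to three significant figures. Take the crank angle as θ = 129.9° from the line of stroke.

2.08

ω = 2π·1608/60 = 168.4 rad/s
For an in-line slider-crank, x = r cosθ + √(L² − r² sin²θ), so v = −rω sinθ·[1 + r cosθ/√(L² − r² sin²θ)].
With r = 0.019 m, L = 0.082 m, θ = 129.9°: √(L² − r² sin²θ) = 0.080694 m.
v = −0.019·168.4·0.76717·[1 + 0.019·-0.64145/0.080694] = -2.0838 m/s.
|v| = 2.0838 m/s.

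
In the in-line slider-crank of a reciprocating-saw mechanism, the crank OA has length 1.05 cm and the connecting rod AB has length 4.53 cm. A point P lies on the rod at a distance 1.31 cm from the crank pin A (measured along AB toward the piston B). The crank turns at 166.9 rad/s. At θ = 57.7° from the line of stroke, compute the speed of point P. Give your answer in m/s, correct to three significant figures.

ω = 166.9 rad/s.  Crank-pin speed |V_A| = rω = 1.7525 m/s, perpendicular to OA.
Rod angle: sinφ = −(r/L) sinθ ⇒ φ = -11.299°; ω_rod = −rω cosθ/√(L²−r²sin²θ) = -21.08 rad/s.
V_P = V_A + ω_rod × AP, with AP = 0.0131 m along the rod.
Components: V_Px = −rω sinθ − a·ω_rod·sinφ = -1.5354 m/s;  V_Py = rω cosθ + a·ω_rod·cosφ = +0.66563 m/s.
|V_P| = √(V_Px² + V_Py²) = 1.6735 m/s.

1.67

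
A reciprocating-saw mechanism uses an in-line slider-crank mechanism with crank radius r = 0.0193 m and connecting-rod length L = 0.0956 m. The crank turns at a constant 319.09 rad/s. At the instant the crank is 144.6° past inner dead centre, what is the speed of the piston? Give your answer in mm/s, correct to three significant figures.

2980

ω = 319.1 rad/s
For an in-line slider-crank, x = r cosθ + √(L² − r² sin²θ), so v = −rω sinθ·[1 + r cosθ/√(L² − r² sin²θ)].
With r = 0.0193 m, L = 0.0956 m, θ = 144.6°: √(L² − r² sin²θ) = 0.094944 m.
v = −0.0193·319.1·0.57928·[1 + 0.0193·-0.81513/0.094944] = -2.9763 m/s.
|v| = 2.9763 m/s = 2976.3 mm/s.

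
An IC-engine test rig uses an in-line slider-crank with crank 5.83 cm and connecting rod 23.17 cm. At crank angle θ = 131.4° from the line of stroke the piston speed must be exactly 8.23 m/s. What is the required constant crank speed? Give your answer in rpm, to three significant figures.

2160

For an in-line slider-crank, |v_piston| = rω|sinθ|·[1 + r cosθ/√(L² − r² sin²θ)].
With r = 0.0583 m, L = 0.2317 m, θ = 131.4°: the bracketed kinematic factor |dx/dθ| = 0.036321 m.
ω = v/|dx/dθ| = 8.23/0.036321 = 226.59 rad/s.
N = 60ω/(2π) = 2163.8 rpm.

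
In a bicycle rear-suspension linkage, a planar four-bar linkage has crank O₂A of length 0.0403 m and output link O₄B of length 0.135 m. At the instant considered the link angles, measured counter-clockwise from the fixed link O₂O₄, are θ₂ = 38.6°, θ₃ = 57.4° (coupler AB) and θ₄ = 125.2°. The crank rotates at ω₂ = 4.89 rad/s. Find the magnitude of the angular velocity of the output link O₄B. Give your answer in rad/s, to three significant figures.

ω₂ = 4.89 rad/s
Differentiating the loop-closure r₂e^{iθ₂}+r₃e^{iθ₃}=r₁+r₄e^{iθ₄} gives r₂ω₂e^{iθ₂}+r₃ω₃e^{iθ₃}=r₄ω₄e^{iθ₄}.
Eliminating the other unknown: ω₄ = r₂ω₂ sin(θ₂−θ₃) / [r₄ sin(θ₄−θ₃)].
Numerator sine = -0.32227; denominator sine = +0.92587.
Result = 0.0403·4.89·(-0.32227) / (0.135·(+0.92587)) = -0.50809 rad/s; magnitude 0.50809 rad/s.

0.508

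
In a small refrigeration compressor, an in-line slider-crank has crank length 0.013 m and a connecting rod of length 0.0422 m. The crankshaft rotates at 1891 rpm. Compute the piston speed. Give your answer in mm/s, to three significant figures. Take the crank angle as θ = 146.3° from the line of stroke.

1060

ω = 2π·1891/60 = 198 rad/s
For an in-line slider-crank, x = r cosθ + √(L² − r² sin²θ), so v = −rω sinθ·[1 + r cosθ/√(L² − r² sin²θ)].
With r = 0.013 m, L = 0.0422 m, θ = 146.3°: √(L² − r² sin²θ) = 0.041579 m.
v = −0.013·198·0.55484·[1 + 0.013·-0.83195/0.041579] = -1.0568 m/s.
|v| = 1.0568 m/s = 1056.8 mm/s.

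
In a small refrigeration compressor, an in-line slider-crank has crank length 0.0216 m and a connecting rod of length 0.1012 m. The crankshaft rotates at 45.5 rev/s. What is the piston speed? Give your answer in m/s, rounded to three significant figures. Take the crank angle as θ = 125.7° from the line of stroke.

ω = 2π·45.5 = 285.9 rad/s
For an in-line slider-crank, x = r cosθ + √(L² − r² sin²θ), so v = −rω sinθ·[1 + r cosθ/√(L² − r² sin²θ)].
With r = 0.0216 m, L = 0.1012 m, θ = 125.7°: √(L² − r² sin²θ) = 0.099668 m.
v = −0.0216·285.9·0.81208·[1 + 0.0216·-0.58354/0.099668] = -4.3805 m/s.
|v| = 4.3805 m/s.

4.38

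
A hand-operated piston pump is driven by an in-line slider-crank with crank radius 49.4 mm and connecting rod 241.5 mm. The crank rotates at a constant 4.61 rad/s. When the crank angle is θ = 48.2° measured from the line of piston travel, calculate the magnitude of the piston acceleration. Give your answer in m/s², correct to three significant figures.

0.678

ω = 4.61 rad/s
x(θ) = r cosθ + √(L² − r² sin²θ); with ω constant, a = ω²·d²x/dθ².
d²x/dθ² = −r cosθ − r²(cos2θ)/√u − r⁴ sin²2θ/(4u^{3/2}),  u = L² − r² sin²θ = 0.0569661 m².
Substituting r = 0.0494 m, L = 0.2415 m, θ = 48.2°: d²x/dθ² = -0.031895 m.
a = ω²·d²x/dθ² = (4.61)²·(-0.031895) = -0.67784 m/s²;  |a| = 0.67784 m/s².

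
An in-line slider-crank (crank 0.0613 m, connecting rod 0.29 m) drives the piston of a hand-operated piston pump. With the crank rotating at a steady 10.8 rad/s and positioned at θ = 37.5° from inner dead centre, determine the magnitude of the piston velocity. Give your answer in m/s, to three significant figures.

ω = 10.8 rad/s
For an in-line slider-crank, x = r cosθ + √(L² − r² sin²θ), so v = −rω sinθ·[1 + r cosθ/√(L² − r² sin²θ)].
With r = 0.0613 m, L = 0.29 m, θ = 37.5°: √(L² − r² sin²θ) = 0.28759 m.
v = −0.0613·10.8·0.60876·[1 + 0.0613·0.79335/0.28759] = -0.47118 m/s.
|v| = 0.47118 m/s.

0.471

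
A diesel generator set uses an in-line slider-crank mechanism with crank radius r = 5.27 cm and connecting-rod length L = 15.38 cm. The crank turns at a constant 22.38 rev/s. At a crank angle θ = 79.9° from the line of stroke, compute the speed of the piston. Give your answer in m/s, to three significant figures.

ω = 2π·22.4 = 140.6 rad/s
For an in-line slider-crank, x = r cosθ + √(L² − r² sin²θ), so v = −rω sinθ·[1 + r cosθ/√(L² − r² sin²θ)].
With r = 0.0527 m, L = 0.1538 m, θ = 79.9°: √(L² − r² sin²θ) = 0.14478 m.
v = −0.0527·140.6·0.98450·[1 + 0.0527·0.17537/0.14478] = -7.7614 m/s.
|v| = 7.7614 m/s.

7.76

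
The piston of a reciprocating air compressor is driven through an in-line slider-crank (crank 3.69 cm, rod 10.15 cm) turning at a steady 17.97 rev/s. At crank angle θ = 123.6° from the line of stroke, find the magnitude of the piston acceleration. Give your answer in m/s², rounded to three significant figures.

ω = 2π·18 = 112.9 rad/s
x(θ) = r cosθ + √(L² − r² sin²θ); with ω constant, a = ω²·d²x/dθ².
d²x/dθ² = −r cosθ − r²(cos2θ)/√u − r⁴ sin²2θ/(4u^{3/2}),  u = L² − r² sin²θ = 0.00935762 m².
Substituting r = 0.0369 m, L = 0.1015 m, θ = 123.6°: d²x/dθ² = +0.02544 m.
a = ω²·d²x/dθ² = (112.9)²·(+0.02544) = +324.31 m/s²;  |a| = 324.31 m/s².

324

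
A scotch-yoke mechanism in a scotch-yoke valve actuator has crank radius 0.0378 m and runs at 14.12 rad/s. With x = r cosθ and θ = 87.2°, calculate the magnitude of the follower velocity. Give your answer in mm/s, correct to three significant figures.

533

ω = 14.12 rad/s
x = r cosθ ⇒ ẋ = −rω sinθ.
|v| = rω|sinθ| = 0.0378·14.12·|sin 87.2°| = 0.5331 m/s = 533.1 mm/s.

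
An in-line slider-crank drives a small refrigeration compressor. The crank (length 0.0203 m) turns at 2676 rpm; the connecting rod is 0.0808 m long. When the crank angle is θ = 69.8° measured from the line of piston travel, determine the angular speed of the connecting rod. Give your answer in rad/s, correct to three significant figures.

25.0

ω = 280.2 rad/s (converted from 2676 rpm).
The rod makes angle φ with the slider axis where L sinφ = r sinθ; differentiating, L cosφ·φ̇ = r ω cosθ.
L cosφ = √(L² − r² sin²θ) = 0.078522 m.
|ω_rod| = r ω |cosθ| / √(L² − r² sin²θ) = 0.0203·280.2·0.34530/0.078522 = 25.016 rad/s.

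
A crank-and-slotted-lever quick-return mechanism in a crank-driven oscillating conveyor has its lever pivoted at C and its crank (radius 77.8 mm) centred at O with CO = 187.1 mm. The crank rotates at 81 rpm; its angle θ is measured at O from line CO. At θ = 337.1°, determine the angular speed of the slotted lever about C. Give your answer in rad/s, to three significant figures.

ω = 8.482 rad/s (from 81 rpm).
Crank pin A relative to C: A = (d + r cosθ, r sinθ); lever angle φ = atan2(r sinθ, d + r cosθ).
Differentiating tanφ: φ̇ = rω(d cosθ + r)/(d² + r² + 2dr cosθ).
d² + r² + 2dr cosθ = |CA|² = 0.0678775 m²;  d cosθ + r = +0.25015 m.
|ω_lever| = |0.0778·8.482·+0.25015| / 0.0678775 = 2.4321 rad/s.

2.43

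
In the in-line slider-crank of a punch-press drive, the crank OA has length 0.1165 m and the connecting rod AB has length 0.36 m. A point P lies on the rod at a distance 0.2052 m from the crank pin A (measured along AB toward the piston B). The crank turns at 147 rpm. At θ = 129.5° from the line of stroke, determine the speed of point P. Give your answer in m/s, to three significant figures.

1.31

ω = 15.39 rad/s.  Crank-pin speed |V_A| = rω = 1.7934 m/s, perpendicular to OA.
Rod angle: sinφ = −(r/L) sinθ ⇒ φ = -14.460°; ω_rod = −rω cosθ/√(L²−r²sin²θ) = +3.2724 rad/s.
V_P = V_A + ω_rod × AP, with AP = 0.2052 m along the rod.
Components: V_Px = −rω sinθ − a·ω_rod·sinφ = -1.2161 m/s;  V_Py = rω cosθ + a·ω_rod·cosφ = -0.49051 m/s.
|V_P| = √(V_Px² + V_Py²) = 1.3113 m/s.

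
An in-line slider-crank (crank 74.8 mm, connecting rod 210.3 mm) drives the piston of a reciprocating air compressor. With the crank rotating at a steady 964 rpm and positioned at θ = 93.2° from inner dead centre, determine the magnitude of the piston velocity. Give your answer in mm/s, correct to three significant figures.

ω = 2π·964/60 = 100.9 rad/s
For an in-line slider-crank, x = r cosθ + √(L² − r² sin²θ), so v = −rω sinθ·[1 + r cosθ/√(L² − r² sin²θ)].
With r = 0.0748 m, L = 0.2103 m, θ = 93.2°: √(L² − r² sin²θ) = 0.19659 m.
v = −0.0748·100.9·0.99844·[1 + 0.0748·-0.05582/0.19659] = -7.3791 m/s.
|v| = 7.3791 m/s = 7379.1 mm/s.

7380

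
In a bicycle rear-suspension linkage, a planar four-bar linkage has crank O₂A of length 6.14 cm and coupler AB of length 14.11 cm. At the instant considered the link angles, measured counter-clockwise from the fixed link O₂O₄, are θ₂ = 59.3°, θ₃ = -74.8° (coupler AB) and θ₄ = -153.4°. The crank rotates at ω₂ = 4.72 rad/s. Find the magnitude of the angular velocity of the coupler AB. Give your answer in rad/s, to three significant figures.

1.13

ω₂ = 4.72 rad/s
Differentiating the loop-closure r₂e^{iθ₂}+r₃e^{iθ₃}=r₁+r₄e^{iθ₄} gives r₂ω₂e^{iθ₂}+r₃ω₃e^{iθ₃}=r₄ω₄e^{iθ₄}.
Eliminating the other unknown: ω₃ = r₂ω₂ sin(θ₄−θ₂) / [r₃ sin(θ₃−θ₄)].
Numerator sine = +0.54024; denominator sine = +0.98027.
Result = 0.0614·4.72·(+0.54024) / (0.1411·(+0.98027)) = +1.1319 rad/s; magnitude 1.1319 rad/s.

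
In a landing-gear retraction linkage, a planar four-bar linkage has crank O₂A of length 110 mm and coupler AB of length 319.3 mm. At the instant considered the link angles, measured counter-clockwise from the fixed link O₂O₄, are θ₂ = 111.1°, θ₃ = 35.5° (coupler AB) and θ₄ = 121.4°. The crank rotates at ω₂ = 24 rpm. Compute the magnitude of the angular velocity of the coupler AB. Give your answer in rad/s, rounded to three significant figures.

0.155

ω₂ = 2.513 rad/s (from 24 rpm).
Differentiating the loop-closure r₂e^{iθ₂}+r₃e^{iθ₃}=r₁+r₄e^{iθ₄} gives r₂ω₂e^{iθ₂}+r₃ω₃e^{iθ₃}=r₄ω₄e^{iθ₄}.
Eliminating the other unknown: ω₃ = r₂ω₂ sin(θ₄−θ₂) / [r₃ sin(θ₃−θ₄)].
Numerator sine = +0.17880; denominator sine = -0.99744.
Result = 0.11·2.513·(+0.17880) / (0.3193·(-0.99744)) = -0.15521 rad/s; magnitude 0.15521 rad/s.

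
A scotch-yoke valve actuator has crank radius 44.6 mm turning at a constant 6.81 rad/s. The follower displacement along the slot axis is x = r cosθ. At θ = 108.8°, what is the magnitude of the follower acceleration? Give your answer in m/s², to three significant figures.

ω = 6.81 rad/s
x = r cosθ ⇒ ẍ = −rω² cosθ (ω constant).
|a| = rω²|cosθ| = 0.0446·(6.81)²·|cos 108.8°| = 0.66657 m/s².

0.667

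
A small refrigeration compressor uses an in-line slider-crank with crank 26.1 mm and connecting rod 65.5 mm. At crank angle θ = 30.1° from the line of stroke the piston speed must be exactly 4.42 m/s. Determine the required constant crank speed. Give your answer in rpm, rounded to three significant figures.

2390

For an in-line slider-crank, |v_piston| = rω|sinθ|·[1 + r cosθ/√(L² − r² sin²θ)].
With r = 0.0261 m, L = 0.0655 m, θ = 30.1°: the bracketed kinematic factor |dx/dθ| = 0.017695 m.
ω = v/|dx/dθ| = 4.42/0.017695 = 249.79 rad/s.
N = 60ω/(2π) = 2385.3 rpm.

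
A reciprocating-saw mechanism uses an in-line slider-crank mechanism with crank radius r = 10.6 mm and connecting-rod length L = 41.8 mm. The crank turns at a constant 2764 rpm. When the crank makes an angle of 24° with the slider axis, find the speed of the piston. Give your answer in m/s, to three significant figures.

ω = 2π·2764/60 = 289.4 rad/s
For an in-line slider-crank, x = r cosθ + √(L² − r² sin²θ), so v = −rω sinθ·[1 + r cosθ/√(L² − r² sin²θ)].
With r = 0.0106 m, L = 0.0418 m, θ = 24°: √(L² − r² sin²θ) = 0.041577 m.
v = −0.0106·289.4·0.40674·[1 + 0.0106·0.91355/0.041577] = -1.5386 m/s.
|v| = 1.5386 m/s.

1.54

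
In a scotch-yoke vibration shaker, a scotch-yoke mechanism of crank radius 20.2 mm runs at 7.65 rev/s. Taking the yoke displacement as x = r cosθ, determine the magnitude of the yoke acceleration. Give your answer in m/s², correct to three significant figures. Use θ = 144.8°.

ω = 48.07 rad/s (from 7.65 rev/s).
x = r cosθ ⇒ ẍ = −rω² cosθ (ω constant).
|a| = rω²|cosθ| = 0.0202·(48.07)²·|cos 144.8°| = 38.136 m/s².

38.1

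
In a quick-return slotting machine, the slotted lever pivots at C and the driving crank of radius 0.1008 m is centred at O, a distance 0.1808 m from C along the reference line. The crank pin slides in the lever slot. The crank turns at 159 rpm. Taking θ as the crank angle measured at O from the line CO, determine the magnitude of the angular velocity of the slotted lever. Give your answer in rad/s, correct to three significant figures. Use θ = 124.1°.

ω = 16.65 rad/s (from 159 rpm).
Crank pin A relative to C: A = (d + r cosθ, r sinθ); lever angle φ = atan2(r sinθ, d + r cosθ).
Differentiating tanφ: φ̇ = rω(d cosθ + r)/(d² + r² + 2dr cosθ).
d² + r² + 2dr cosθ = |CA|² = 0.0224144 m²;  d cosθ + r = -0.00056353 m.
|ω_lever| = |0.1008·16.65·-0.00056353| / 0.0224144 = 0.042197 rad/s.

0.0422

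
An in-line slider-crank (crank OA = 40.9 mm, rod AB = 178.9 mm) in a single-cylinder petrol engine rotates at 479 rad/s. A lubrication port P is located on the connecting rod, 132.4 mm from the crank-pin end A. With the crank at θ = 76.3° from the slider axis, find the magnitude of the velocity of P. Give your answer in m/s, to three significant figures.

19.9

ω = 479 rad/s.  Crank-pin speed |V_A| = rω = 19.591 m/s, perpendicular to OA.
Rod angle: sinφ = −(r/L) sinθ ⇒ φ = -12.833°; ω_rod = −rω cosθ/√(L²−r²sin²θ) = -26.6 rad/s.
V_P = V_A + ω_rod × AP, with AP = 0.1324 m along the rod.
Components: V_Px = −rω sinθ − a·ω_rod·sinφ = -19.816 m/s;  V_Py = rω cosθ + a·ω_rod·cosφ = +1.206 m/s.
|V_P| = √(V_Px² + V_Py²) = 19.853 m/s.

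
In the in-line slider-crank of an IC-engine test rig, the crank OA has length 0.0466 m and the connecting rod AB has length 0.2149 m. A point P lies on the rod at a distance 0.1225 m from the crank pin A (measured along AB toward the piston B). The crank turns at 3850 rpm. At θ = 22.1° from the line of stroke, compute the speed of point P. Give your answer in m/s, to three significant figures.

ω = 403.2 rad/s.  Crank-pin speed |V_A| = rω = 18.788 m/s, perpendicular to OA.
Rod angle: sinφ = −(r/L) sinθ ⇒ φ = -4.680°; ω_rod = −rω cosθ/√(L²−r²sin²θ) = -81.273 rad/s.
V_P = V_A + ω_rod × AP, with AP = 0.1225 m along the rod.
Components: V_Px = −rω sinθ − a·ω_rod·sinφ = -7.8806 m/s;  V_Py = rω cosθ + a·ω_rod·cosφ = +7.4846 m/s.
|V_P| = √(V_Px² + V_Py²) = 10.868 m/s.

10.9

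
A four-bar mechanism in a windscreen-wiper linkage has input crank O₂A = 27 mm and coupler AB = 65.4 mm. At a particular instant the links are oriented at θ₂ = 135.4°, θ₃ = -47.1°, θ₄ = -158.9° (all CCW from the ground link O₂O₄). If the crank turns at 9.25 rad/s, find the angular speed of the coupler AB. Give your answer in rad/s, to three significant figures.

3.75

ω₂ = 9.25 rad/s
Differentiating the loop-closure r₂e^{iθ₂}+r₃e^{iθ₃}=r₁+r₄e^{iθ₄} gives r₂ω₂e^{iθ₂}+r₃ω₃e^{iθ₃}=r₄ω₄e^{iθ₄}.
Eliminating the other unknown: ω₃ = r₂ω₂ sin(θ₄−θ₂) / [r₃ sin(θ₃−θ₄)].
Numerator sine = +0.91140; denominator sine = +0.92849.
Result = 0.027·9.25·(+0.91140) / (0.0654·(+0.92849)) = +3.7485 rad/s; magnitude 3.7485 rad/s.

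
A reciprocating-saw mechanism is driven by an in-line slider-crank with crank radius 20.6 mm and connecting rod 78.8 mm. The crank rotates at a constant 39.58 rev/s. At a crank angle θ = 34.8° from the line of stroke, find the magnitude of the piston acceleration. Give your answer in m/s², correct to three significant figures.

1170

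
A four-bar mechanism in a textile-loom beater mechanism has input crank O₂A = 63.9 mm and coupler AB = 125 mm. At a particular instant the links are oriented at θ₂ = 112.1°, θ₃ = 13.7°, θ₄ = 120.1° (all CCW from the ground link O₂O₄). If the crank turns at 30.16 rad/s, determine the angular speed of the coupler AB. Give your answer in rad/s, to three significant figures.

2.24

ω₂ = 30.16 rad/s
Differentiating the loop-closure r₂e^{iθ₂}+r₃e^{iθ₃}=r₁+r₄e^{iθ₄} gives r₂ω₂e^{iθ₂}+r₃ω₃e^{iθ₃}=r₄ω₄e^{iθ₄}.
Eliminating the other unknown: ω₃ = r₂ω₂ sin(θ₄−θ₂) / [r₃ sin(θ₃−θ₄)].
Numerator sine = +0.13917; denominator sine = -0.95931.
Result = 0.0639·30.16·(+0.13917) / (0.125·(-0.95931)) = -2.2367 rad/s; magnitude 2.2367 rad/s.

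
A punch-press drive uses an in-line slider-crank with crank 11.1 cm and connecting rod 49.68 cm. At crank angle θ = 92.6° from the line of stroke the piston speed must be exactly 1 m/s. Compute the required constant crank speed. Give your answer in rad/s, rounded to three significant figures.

For an in-line slider-crank, |v_piston| = rω|sinθ|·[1 + r cosθ/√(L² − r² sin²θ)].
With r = 0.111 m, L = 0.4968 m, θ = 92.6°: the bracketed kinematic factor |dx/dθ| = 0.10973 m.
ω = v/|dx/dθ| = 1/0.10973 = 9.113 rad/s.

9.11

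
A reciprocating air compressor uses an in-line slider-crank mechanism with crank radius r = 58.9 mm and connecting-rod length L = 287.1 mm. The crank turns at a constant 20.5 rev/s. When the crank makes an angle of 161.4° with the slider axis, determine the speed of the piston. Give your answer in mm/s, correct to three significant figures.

ω = 2π·20.5 = 128.8 rad/s
For an in-line slider-crank, x = r cosθ + √(L² − r² sin²θ), so v = −rω sinθ·[1 + r cosθ/√(L² − r² sin²θ)].
With r = 0.0589 m, L = 0.2871 m, θ = 161.4°: √(L² − r² sin²θ) = 0.28648 m.
v = −0.0589·128.8·0.31896·[1 + 0.0589·-0.94777/0.28648] = -1.9483 m/s.
|v| = 1.9483 m/s = 1948.3 mm/s.

1950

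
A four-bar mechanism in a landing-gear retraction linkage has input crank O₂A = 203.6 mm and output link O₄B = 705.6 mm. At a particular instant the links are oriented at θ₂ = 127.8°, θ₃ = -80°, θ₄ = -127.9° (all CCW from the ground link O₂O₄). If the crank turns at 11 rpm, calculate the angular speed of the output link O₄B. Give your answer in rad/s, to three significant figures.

ω₂ = 1.152 rad/s (from 11 rpm).
Differentiating the loop-closure r₂e^{iθ₂}+r₃e^{iθ₃}=r₁+r₄e^{iθ₄} gives r₂ω₂e^{iθ₂}+r₃ω₃e^{iθ₃}=r₄ω₄e^{iθ₄}.
Eliminating the other unknown: ω₄ = r₂ω₂ sin(θ₂−θ₃) / [r₄ sin(θ₄−θ₃)].
Numerator sine = -0.46639; denominator sine = -0.74198.
Result = 0.2036·1.152·(-0.46639) / (0.7056·(-0.74198)) = +0.20893 rad/s; magnitude 0.20893 rad/s.

0.209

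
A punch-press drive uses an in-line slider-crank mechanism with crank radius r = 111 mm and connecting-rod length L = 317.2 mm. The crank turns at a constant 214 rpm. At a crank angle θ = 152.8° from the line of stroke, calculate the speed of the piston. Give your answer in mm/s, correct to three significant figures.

779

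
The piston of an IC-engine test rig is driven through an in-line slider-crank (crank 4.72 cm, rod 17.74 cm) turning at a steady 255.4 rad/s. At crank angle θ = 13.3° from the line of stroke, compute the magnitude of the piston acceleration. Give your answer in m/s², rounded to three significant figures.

ω = 255.4 rad/s
x(θ) = r cosθ + √(L² − r² sin²θ); with ω constant, a = ω²·d²x/dθ².
d²x/dθ² = −r cosθ − r²(cos2θ)/√u − r⁴ sin²2θ/(4u^{3/2}),  u = L² − r² sin²θ = 0.0313529 m².
Substituting r = 0.0472 m, L = 0.1774 m, θ = 13.3°: d²x/dθ² = -0.057229 m.
a = ω²·d²x/dθ² = (255.4)²·(-0.057229) = -3733 m/s²;  |a| = 3733 m/s².

3730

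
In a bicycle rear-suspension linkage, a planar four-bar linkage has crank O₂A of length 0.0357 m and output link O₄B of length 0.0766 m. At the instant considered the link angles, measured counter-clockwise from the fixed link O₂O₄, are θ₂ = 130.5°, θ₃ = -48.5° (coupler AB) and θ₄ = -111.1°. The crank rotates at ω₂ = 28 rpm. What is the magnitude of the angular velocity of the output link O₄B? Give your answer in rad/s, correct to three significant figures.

ω₂ = 2.932 rad/s (from 28 rpm).
Differentiating the loop-closure r₂e^{iθ₂}+r₃e^{iθ₃}=r₁+r₄e^{iθ₄} gives r₂ω₂e^{iθ₂}+r₃ω₃e^{iθ₃}=r₄ω₄e^{iθ₄}.
Eliminating the other unknown: ω₄ = r₂ω₂ sin(θ₂−θ₃) / [r₄ sin(θ₄−θ₃)].
Numerator sine = +0.01745; denominator sine = -0.88782.
Result = 0.0357·2.932·(+0.01745) / (0.0766·(-0.88782)) = -0.026863 rad/s; magnitude 0.026863 rad/s.

0.0269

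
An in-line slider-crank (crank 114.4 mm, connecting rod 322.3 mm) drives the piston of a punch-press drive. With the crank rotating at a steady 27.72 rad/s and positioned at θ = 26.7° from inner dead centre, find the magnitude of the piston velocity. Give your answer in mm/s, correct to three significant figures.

1880

ω = 27.72 rad/s
For an in-line slider-crank, x = r cosθ + √(L² − r² sin²θ), so v = −rω sinθ·[1 + r cosθ/√(L² − r² sin²θ)].
With r = 0.1144 m, L = 0.3223 m, θ = 26.7°: √(L² − r² sin²θ) = 0.31817 m.
v = −0.1144·27.72·0.44932·[1 + 0.1144·0.89337/0.31817] = -1.8826 m/s.
|v| = 1.8826 m/s = 1882.6 mm/s.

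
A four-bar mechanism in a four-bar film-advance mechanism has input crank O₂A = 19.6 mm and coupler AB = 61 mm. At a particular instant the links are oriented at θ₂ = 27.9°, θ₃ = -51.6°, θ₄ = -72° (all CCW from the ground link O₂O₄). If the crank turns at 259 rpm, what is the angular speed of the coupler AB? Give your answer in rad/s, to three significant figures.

24.6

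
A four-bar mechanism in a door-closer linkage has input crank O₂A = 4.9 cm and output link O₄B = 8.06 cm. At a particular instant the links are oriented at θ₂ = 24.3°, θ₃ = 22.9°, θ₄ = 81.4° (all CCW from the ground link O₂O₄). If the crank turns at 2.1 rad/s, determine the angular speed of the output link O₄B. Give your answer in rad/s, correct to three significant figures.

0.0366

ω₂ = 2.1 rad/s
Differentiating the loop-closure r₂e^{iθ₂}+r₃e^{iθ₃}=r₁+r₄e^{iθ₄} gives r₂ω₂e^{iθ₂}+r₃ω₃e^{iθ₃}=r₄ω₄e^{iθ₄}.
Eliminating the other unknown: ω₄ = r₂ω₂ sin(θ₂−θ₃) / [r₄ sin(θ₄−θ₃)].
Numerator sine = +0.02443; denominator sine = +0.85264.
Result = 0.049·2.1·(+0.02443) / (0.0806·(+0.85264)) = +0.036583 rad/s; magnitude 0.036583 rad/s.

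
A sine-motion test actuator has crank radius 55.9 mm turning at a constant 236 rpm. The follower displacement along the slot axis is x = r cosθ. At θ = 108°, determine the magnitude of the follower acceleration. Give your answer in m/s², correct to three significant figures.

10.6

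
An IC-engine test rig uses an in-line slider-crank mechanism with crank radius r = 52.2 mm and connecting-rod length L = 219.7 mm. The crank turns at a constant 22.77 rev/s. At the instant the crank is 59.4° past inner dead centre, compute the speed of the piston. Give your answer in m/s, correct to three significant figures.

7.22

ω = 2π·22.8 = 143.1 rad/s
For an in-line slider-crank, x = r cosθ + √(L² − r² sin²θ), so v = −rω sinθ·[1 + r cosθ/√(L² − r² sin²θ)].
With r = 0.0522 m, L = 0.2197 m, θ = 59.4°: √(L² − r² sin²θ) = 0.21506 m.
v = −0.0522·143.1·0.86074·[1 + 0.0522·0.50904/0.21506] = -7.2224 m/s.
|v| = 7.2224 m/s.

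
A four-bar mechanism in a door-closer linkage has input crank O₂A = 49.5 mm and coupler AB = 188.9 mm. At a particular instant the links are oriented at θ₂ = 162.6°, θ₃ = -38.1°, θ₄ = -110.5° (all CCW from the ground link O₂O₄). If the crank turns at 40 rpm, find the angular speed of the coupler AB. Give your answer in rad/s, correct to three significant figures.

ω₂ = 4.189 rad/s (from 40 rpm).
Differentiating the loop-closure r₂e^{iθ₂}+r₃e^{iθ₃}=r₁+r₄e^{iθ₄} gives r₂ω₂e^{iθ₂}+r₃ω₃e^{iθ₃}=r₄ω₄e^{iθ₄}.
Eliminating the other unknown: ω₃ = r₂ω₂ sin(θ₄−θ₂) / [r₃ sin(θ₃−θ₄)].
Numerator sine = +0.99854; denominator sine = +0.95319.
Result = 0.0495·4.189·(+0.99854) / (0.1889·(+0.95319)) = +1.1499 rad/s; magnitude 1.1499 rad/s.

1.15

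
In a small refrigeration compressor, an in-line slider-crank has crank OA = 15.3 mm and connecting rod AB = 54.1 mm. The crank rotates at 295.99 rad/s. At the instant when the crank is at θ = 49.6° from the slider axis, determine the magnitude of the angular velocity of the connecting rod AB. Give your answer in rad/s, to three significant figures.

ω = 296 rad/s
The rod makes angle φ with the slider axis where L sinφ = r sinθ; differentiating, L cosφ·φ̇ = r ω cosθ.
L cosφ = √(L² − r² sin²θ) = 0.05283 m.
|ω_rod| = r ω |cosθ| / √(L² − r² sin²θ) = 0.0153·296·0.64812/0.05283 = 55.557 rad/s.

55.6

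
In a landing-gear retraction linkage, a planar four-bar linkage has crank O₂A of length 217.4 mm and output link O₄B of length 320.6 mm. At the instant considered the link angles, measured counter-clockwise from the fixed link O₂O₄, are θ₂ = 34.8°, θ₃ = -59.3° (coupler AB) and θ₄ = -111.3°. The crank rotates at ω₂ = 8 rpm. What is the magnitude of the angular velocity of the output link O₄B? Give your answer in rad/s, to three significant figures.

0.719

ω₂ = 0.8378 rad/s (from 8 rpm).
Differentiating the loop-closure r₂e^{iθ₂}+r₃e^{iθ₃}=r₁+r₄e^{iθ₄} gives r₂ω₂e^{iθ₂}+r₃ω₃e^{iθ₃}=r₄ω₄e^{iθ₄}.
Eliminating the other unknown: ω₄ = r₂ω₂ sin(θ₂−θ₃) / [r₄ sin(θ₄−θ₃)].
Numerator sine = +0.99744; denominator sine = -0.78801.
Result = 0.2174·0.8378·(+0.99744) / (0.3206·(-0.78801)) = -0.71907 rad/s; magnitude 0.71907 rad/s.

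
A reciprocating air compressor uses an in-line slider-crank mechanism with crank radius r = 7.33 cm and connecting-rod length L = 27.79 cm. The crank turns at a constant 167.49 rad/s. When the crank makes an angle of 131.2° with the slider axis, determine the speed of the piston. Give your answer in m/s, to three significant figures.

ω = 167.5 rad/s
For an in-line slider-crank, x = r cosθ + √(L² − r² sin²θ), so v = −rω sinθ·[1 + r cosθ/√(L² − r² sin²θ)].
With r = 0.0733 m, L = 0.2779 m, θ = 131.2°: √(L² − r² sin²θ) = 0.27237 m.
v = −0.0733·167.5·0.75241·[1 + 0.0733·-0.65869/0.27237] = -7.5999 m/s.
|v| = 7.5999 m/s.

7.60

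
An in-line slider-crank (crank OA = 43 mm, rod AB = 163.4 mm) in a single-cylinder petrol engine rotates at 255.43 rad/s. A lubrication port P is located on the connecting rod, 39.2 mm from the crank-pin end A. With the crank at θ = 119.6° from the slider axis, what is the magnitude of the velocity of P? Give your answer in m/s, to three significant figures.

10.1

ω = 255.4 rad/s.  Crank-pin speed |V_A| = rω = 10.983 m/s, perpendicular to OA.
Rod angle: sinφ = −(r/L) sinθ ⇒ φ = -13.227°; ω_rod = −rω cosθ/√(L²−r²sin²θ) = +34.107 rad/s.
V_P = V_A + ω_rod × AP, with AP = 0.0392 m along the rod.
Components: V_Px = −rω sinθ − a·ω_rod·sinφ = -9.2442 m/s;  V_Py = rω cosθ + a·ω_rod·cosφ = -4.1237 m/s.
|V_P| = √(V_Px² + V_Py²) = 10.122 m/s.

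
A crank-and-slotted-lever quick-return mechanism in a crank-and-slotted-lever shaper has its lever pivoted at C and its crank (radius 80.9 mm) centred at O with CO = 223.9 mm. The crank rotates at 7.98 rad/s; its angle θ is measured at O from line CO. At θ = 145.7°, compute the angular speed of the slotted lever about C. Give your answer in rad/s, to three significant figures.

ω = 7.98 rad/s
Crank pin A relative to C: A = (d + r cosθ, r sinθ); lever angle φ = atan2(r sinθ, d + r cosθ).
Differentiating tanφ: φ̇ = rω(d cosθ + r)/(d² + r² + 2dr cosθ).
d² + r² + 2dr cosθ = |CA|² = 0.0267489 m²;  d cosθ + r = -0.10406 m.
|ω_lever| = |0.0809·7.98·-0.10406| / 0.0267489 = 2.5116 rad/s.

2.51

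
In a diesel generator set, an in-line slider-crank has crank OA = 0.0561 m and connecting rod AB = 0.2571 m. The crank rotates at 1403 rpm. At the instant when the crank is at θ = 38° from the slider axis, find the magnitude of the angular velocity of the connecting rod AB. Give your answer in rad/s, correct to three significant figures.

25.5

ω = 146.9 rad/s (converted from 1403 rpm).
The rod makes angle φ with the slider axis where L sinφ = r sinθ; differentiating, L cosφ·φ̇ = r ω cosθ.
L cosφ = √(L² − r² sin²θ) = 0.25477 m.
|ω_rod| = r ω |cosθ| / √(L² − r² sin²θ) = 0.0561·146.9·0.78801/0.25477 = 25.494 rad/s.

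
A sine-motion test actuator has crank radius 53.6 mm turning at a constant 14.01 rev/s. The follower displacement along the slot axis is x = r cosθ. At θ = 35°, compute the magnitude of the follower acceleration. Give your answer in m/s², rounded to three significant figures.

340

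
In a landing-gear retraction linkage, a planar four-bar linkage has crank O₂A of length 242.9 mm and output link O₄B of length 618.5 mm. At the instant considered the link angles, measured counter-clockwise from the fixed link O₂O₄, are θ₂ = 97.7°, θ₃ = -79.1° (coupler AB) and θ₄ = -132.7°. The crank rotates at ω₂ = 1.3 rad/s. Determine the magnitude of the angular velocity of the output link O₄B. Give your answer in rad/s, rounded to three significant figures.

0.0354

ω₂ = 1.3 rad/s
Differentiating the loop-closure r₂e^{iθ₂}+r₃e^{iθ₃}=r₁+r₄e^{iθ₄} gives r₂ω₂e^{iθ₂}+r₃ω₃e^{iθ₃}=r₄ω₄e^{iθ₄}.
Eliminating the other unknown: ω₄ = r₂ω₂ sin(θ₂−θ₃) / [r₄ sin(θ₄−θ₃)].
Numerator sine = +0.05582; denominator sine = -0.80489.
Result = 0.2429·1.3·(+0.05582) / (0.6185·(-0.80489)) = -0.035407 rad/s; magnitude 0.035407 rad/s.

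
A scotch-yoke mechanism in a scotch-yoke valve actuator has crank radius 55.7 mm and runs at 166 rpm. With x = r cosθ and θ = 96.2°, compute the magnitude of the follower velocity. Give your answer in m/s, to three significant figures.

ω = 17.38 rad/s (from 166 rpm).
x = r cosθ ⇒ ẋ = −rω sinθ.
|v| = rω|sinθ| = 0.0557·17.38·|sin 96.2°| = 0.9626 m/s.

0.963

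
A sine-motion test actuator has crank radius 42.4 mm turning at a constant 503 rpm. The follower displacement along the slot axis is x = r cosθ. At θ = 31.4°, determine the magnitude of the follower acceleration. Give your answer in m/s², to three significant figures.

100

ω = 52.67 rad/s (from 503 rpm).
x = r cosθ ⇒ ẍ = −rω² cosθ (ω constant).
|a| = rω²|cosθ| = 0.0424·(52.67)²·|cos 31.4°| = 100.41 m/s².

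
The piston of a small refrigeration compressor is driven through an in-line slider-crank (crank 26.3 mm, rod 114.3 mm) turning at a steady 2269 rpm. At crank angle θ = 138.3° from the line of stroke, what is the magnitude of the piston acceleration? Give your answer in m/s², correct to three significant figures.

1060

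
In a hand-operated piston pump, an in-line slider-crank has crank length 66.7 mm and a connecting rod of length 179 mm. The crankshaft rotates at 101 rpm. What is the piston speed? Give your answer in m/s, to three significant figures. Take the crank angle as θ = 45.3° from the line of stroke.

0.638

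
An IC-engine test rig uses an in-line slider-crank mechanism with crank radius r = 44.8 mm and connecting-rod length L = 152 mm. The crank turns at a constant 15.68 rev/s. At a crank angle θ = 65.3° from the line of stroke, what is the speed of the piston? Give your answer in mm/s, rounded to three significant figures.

4520

ω = 2π·15.7 = 98.52 rad/s
For an in-line slider-crank, x = r cosθ + √(L² − r² sin²θ), so v = −rω sinθ·[1 + r cosθ/√(L² − r² sin²θ)].
With r = 0.0448 m, L = 0.152 m, θ = 65.3°: √(L² − r² sin²θ) = 0.14645 m.
v = −0.0448·98.52·0.90851·[1 + 0.0448·0.41787/0.14645] = -4.5225 m/s.
|v| = 4.5225 m/s = 4522.5 mm/s.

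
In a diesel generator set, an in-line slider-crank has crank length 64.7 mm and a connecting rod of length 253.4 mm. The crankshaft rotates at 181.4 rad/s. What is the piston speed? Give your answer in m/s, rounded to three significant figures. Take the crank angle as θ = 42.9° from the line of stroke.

ω = 181.4 rad/s
For an in-line slider-crank, x = r cosθ + √(L² − r² sin²θ), so v = −rω sinθ·[1 + r cosθ/√(L² − r² sin²θ)].
With r = 0.0647 m, L = 0.2534 m, θ = 42.9°: √(L² − r² sin²θ) = 0.24954 m.
v = −0.0647·181.4·0.68072·[1 + 0.0647·0.73254/0.24954] = -9.5067 m/s.
|v| = 9.5067 m/s.

9.51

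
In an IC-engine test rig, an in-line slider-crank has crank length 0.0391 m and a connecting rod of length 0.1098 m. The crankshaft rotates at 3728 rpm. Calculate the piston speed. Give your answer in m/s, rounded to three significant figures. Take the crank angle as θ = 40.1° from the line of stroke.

ω = 2π·3728/60 = 390.4 rad/s
For an in-line slider-crank, x = r cosθ + √(L² − r² sin²θ), so v = −rω sinθ·[1 + r cosθ/√(L² − r² sin²θ)].
With r = 0.0391 m, L = 0.1098 m, θ = 40.1°: √(L² − r² sin²θ) = 0.10687 m.
v = −0.0391·390.4·0.64412·[1 + 0.0391·0.76492/0.10687] = -12.584 m/s.
|v| = 12.584 m/s.

12.6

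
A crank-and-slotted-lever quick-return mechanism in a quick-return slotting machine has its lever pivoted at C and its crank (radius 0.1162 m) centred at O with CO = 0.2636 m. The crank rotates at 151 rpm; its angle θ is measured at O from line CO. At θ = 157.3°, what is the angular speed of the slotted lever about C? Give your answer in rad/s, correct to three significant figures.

ω = 15.81 rad/s (from 151 rpm).
Crank pin A relative to C: A = (d + r cosθ, r sinθ); lever angle φ = atan2(r sinθ, d + r cosθ).
Differentiating tanφ: φ̇ = rω(d cosθ + r)/(d² + r² + 2dr cosθ).
d² + r² + 2dr cosθ = |CA|² = 0.0264721 m²;  d cosθ + r = -0.12698 m.
|ω_lever| = |0.1162·15.81·-0.12698| / 0.0264721 = 8.8138 rad/s.

8.81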